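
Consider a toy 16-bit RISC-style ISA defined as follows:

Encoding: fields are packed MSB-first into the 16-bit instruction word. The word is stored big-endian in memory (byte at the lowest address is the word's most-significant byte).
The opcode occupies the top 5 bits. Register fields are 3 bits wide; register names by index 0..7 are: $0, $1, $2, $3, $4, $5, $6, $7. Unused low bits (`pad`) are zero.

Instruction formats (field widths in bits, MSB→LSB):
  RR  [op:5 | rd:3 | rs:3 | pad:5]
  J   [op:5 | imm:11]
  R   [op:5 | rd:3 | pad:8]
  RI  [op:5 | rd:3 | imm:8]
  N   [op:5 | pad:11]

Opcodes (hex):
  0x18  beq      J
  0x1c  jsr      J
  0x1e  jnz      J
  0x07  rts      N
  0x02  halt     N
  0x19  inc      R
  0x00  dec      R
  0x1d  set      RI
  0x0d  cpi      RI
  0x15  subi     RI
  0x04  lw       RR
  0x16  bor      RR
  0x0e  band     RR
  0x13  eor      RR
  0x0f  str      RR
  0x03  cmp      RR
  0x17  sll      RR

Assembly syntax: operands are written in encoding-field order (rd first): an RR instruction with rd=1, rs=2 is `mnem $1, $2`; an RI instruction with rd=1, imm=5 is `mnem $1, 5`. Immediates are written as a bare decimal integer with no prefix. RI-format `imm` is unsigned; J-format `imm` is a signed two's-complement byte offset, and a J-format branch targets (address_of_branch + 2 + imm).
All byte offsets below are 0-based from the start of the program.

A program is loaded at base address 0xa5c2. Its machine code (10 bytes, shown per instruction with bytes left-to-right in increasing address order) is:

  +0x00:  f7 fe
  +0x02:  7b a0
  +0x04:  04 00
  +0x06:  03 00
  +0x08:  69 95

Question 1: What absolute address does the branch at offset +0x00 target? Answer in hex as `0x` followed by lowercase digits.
0xa5c2

[00] f7 fe → 0xf7fe
  op=0xf7fe>>11=0x1e ⇒ jnz (J)
  imm@[10:0]=0x7fe (s11→-2) ⇒ -2
  target = base 0xa5c2 + off 0x00 + 2 + imm -2 = 0xa5c2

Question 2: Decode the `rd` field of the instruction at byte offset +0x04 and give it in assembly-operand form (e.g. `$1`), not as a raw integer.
[04] 04 00 → 0x0400
  top 5b → 0x0 → dec [R]
  rd@[10:8]=0x4 ⇒ $4

$4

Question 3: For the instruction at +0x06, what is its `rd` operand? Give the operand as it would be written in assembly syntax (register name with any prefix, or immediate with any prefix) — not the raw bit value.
off 0x06: read 03 00 as big → 0x0300
  op=0x0300>>11=0x0 ⇒ dec (R)
  rd@[10:8]=0x3 ⇒ $3

$3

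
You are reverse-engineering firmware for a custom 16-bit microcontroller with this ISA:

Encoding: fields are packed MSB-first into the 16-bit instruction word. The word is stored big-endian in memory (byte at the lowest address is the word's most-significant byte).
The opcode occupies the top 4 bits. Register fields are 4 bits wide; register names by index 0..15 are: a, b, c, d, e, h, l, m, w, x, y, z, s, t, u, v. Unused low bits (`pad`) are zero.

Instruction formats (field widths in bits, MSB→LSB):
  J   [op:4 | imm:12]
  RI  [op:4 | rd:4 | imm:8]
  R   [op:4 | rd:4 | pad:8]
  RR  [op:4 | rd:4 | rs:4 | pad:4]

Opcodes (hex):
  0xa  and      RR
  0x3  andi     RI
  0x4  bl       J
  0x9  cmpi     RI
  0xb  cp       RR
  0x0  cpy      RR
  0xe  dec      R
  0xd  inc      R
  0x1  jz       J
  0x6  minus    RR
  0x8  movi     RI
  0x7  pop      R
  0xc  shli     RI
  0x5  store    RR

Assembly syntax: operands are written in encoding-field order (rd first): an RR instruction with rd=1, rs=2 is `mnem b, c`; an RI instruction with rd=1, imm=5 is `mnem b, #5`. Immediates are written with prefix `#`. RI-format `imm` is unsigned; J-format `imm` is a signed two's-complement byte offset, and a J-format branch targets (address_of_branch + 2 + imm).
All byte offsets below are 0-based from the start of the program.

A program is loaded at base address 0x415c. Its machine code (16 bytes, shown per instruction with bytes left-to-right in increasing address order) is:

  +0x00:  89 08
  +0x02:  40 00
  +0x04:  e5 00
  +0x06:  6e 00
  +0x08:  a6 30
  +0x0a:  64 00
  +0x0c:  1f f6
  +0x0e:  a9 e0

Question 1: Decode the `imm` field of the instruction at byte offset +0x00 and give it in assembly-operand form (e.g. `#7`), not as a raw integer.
#8

+0x00: 89 08 ⇒ word 0x8908 (big)
  op=0x8908>>12=0x8 ⇒ movi (RI)
  [11:8] rd=9 = x
  [7:0] imm=8 = #8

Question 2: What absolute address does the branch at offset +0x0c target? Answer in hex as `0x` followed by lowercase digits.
@+0c  big-endian(1f f6) = 0x1ff6
  top 4b → 0x1 → jz [J]
  imm: (w>>0)&0xfff=0xff6 (s12→-10) → #-10
  target = base 0x415c + off 0x0c + 2 + imm -10 = 0x4160

0x4160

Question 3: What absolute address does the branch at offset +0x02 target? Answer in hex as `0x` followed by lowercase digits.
off 0x02: read 40 00 as big → 0x4000
  op=0x4000>>12=0x4 ⇒ bl (J)
  imm@[11:0]=0x0 ⇒ #0
  target = base 0x415c + off 0x02 + 2 + imm 0 = 0x4160

0x4160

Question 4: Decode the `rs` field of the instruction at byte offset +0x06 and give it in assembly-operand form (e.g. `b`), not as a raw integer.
[06] 6e 00 → 0x6e00
  opcode bits[15:12]=0x6: minus/RR
  [11:8] rd=14 = u
  [7:4] rs=0 = a

a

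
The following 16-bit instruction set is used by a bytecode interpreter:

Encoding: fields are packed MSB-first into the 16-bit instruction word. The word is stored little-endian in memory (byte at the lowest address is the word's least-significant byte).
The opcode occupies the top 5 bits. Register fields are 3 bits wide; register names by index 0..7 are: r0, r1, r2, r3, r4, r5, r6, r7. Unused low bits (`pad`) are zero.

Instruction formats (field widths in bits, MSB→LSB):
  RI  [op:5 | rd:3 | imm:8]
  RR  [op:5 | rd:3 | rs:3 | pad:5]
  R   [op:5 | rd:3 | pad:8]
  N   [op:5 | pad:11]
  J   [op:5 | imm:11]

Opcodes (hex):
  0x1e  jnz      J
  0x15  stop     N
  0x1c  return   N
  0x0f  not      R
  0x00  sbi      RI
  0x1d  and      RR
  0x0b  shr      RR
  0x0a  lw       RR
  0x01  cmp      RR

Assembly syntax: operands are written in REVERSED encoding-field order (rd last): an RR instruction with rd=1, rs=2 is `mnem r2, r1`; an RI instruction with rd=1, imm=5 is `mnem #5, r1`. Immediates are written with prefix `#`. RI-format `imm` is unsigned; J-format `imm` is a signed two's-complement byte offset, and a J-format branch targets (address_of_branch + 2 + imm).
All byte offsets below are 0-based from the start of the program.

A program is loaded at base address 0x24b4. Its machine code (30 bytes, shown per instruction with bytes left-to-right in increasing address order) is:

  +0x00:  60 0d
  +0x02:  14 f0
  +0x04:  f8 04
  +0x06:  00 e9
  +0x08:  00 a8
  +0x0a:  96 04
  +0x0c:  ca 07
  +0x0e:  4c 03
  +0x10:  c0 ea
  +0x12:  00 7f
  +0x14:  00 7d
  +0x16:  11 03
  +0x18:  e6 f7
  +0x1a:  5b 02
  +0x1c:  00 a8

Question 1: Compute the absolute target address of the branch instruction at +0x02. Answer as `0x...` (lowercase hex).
[02] 14 f0 → 0xf014
  op=0xf014>>11=0x1e ⇒ jnz (J)
  imm: (w>>0)&0x7ff=0x14 → #20
  target = base 0x24b4 + off 0x02 + 2 + imm 20 = 0x24cc

0x24cc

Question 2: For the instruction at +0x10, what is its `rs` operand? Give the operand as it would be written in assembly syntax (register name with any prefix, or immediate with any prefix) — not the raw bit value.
r6

off 0x10: read c0 ea as little → 0xeac0
  op=0xeac0>>11=0x1d ⇒ and (RR)
  rd@[10:8]=0x2 ⇒ r2
  rs@[7:5]=0x6 ⇒ r6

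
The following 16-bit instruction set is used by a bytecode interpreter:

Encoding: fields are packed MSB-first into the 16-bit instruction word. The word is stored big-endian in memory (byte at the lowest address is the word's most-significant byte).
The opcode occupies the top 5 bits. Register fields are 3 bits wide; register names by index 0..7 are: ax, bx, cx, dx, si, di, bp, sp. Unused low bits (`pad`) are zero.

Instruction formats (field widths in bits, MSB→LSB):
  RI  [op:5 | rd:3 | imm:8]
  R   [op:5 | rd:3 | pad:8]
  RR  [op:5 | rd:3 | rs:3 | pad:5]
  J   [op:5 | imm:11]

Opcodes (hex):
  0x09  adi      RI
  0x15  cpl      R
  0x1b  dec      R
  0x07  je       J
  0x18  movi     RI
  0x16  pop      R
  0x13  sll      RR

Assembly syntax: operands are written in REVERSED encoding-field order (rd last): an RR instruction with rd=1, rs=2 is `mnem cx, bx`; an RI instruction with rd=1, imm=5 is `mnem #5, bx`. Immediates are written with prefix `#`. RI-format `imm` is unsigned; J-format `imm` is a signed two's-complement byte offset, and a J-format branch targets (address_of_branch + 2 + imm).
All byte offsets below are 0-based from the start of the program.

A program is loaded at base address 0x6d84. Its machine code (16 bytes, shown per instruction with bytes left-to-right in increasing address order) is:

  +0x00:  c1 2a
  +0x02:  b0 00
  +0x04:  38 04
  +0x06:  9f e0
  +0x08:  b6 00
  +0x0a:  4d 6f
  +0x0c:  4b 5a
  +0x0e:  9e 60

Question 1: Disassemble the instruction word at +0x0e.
+0x0e: 9e 60 ⇒ word 0x9e60 (big)
  opcode bits[15:11]=0x13: sll/RR
  [10:8] rd=6 = bp
  [7:5] rs=3 = dx

sll dx, bp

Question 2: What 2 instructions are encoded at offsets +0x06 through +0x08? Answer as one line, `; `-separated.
+0x06: 9f e0 ⇒ word 0x9fe0 (big)
  opcode bits[15:11]=0x13: sll/RR
  [10:8] rd=7 = sp
  [7:5] rs=7 = sp
+0x08: b6 00 ⇒ word 0xb600 (big)
  opcode bits[15:11]=0x16: pop/R
  [10:8] rd=6 = bp

sll sp, sp; pop bp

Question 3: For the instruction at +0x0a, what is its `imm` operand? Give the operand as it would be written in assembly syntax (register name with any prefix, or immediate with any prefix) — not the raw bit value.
+0x0a: 4d 6f ⇒ word 0x4d6f (big)
  op=0x4d6f>>11=0x9 ⇒ adi (RI)
  rd@[10:8]=0x5 ⇒ di
  imm@[7:0]=0x6f ⇒ #111

#111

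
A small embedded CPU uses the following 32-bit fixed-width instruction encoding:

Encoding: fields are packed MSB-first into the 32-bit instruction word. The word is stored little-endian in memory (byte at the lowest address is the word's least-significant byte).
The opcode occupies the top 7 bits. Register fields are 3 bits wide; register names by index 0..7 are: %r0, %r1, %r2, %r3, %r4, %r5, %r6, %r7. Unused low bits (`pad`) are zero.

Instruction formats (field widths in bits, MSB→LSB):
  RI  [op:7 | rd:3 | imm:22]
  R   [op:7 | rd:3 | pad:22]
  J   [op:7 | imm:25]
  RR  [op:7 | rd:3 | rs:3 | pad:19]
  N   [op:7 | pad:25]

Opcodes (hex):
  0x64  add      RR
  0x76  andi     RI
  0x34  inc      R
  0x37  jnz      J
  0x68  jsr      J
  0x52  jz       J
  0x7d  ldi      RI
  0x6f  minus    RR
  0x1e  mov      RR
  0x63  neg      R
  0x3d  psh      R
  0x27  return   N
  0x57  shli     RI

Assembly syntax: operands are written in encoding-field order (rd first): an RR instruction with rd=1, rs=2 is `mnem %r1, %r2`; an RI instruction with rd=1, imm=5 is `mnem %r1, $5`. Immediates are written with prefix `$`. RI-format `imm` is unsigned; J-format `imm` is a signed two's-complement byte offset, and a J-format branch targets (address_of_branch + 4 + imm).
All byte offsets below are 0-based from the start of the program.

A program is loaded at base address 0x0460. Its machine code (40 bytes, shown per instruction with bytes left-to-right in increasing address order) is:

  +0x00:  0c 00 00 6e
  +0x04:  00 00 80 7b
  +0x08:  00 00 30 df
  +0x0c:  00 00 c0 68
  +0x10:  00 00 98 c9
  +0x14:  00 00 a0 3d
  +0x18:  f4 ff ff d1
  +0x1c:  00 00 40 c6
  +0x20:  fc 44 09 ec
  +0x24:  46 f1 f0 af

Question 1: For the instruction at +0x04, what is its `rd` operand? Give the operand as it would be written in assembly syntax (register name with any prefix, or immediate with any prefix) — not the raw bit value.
off 0x04: read 00 00 80 7b as little → 0x7b800000
  op=0x7b800000>>25=0x3d ⇒ psh (R)
  rd: (w>>22)&0x7=0x6 → %r6

%r6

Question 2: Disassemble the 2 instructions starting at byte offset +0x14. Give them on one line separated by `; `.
mov %r6, %r4; jsr $-12

@+14  little-endian(00 00 a0 3d) = 0x3da00000
  top 7b → 0x1e → mov [RR]
  rd: (w>>22)&0x7=0x6 → %r6
  rs: (w>>19)&0x7=0x4 → %r4
@+18  little-endian(f4 ff ff d1) = 0xd1fffff4
  top 7b → 0x68 → jsr [J]
  imm: (w>>0)&0x1ffffff=0x1fffff4 (s25→-12) → $-12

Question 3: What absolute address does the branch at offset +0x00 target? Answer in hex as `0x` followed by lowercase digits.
0x0470

+0x00: 0c 00 00 6e ⇒ word 0x6e00000c (little)
  op=0x6e00000c>>25=0x37 ⇒ jnz (J)
  imm: (w>>0)&0x1ffffff=0xc → $12
  target = base 0x0460 + off 0x00 + 4 + imm 12 = 0x0470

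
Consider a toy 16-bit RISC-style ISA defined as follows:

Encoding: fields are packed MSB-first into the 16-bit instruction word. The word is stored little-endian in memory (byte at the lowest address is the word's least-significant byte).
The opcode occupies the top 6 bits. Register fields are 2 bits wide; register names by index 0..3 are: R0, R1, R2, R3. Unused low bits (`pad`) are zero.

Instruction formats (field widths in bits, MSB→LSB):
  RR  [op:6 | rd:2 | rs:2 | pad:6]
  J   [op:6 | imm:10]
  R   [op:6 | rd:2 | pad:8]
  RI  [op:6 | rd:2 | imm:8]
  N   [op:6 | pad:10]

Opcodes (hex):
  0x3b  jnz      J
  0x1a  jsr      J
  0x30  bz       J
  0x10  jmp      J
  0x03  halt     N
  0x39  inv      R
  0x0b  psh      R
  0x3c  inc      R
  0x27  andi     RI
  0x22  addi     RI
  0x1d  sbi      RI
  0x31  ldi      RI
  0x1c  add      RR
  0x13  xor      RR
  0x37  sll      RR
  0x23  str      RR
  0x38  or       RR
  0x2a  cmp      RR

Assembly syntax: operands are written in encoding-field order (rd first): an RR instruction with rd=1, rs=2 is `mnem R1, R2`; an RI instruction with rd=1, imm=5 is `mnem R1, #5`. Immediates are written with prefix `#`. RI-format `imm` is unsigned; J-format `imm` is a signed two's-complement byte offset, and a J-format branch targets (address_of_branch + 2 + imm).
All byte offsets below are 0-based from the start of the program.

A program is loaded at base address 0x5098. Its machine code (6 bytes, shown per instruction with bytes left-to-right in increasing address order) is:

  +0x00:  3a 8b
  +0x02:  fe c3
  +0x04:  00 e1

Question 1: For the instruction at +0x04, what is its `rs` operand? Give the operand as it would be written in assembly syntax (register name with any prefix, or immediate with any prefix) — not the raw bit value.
R0

+0x04: 00 e1 ⇒ word 0xe100 (little)
  top 6b → 0x38 → or [RR]
  rd@[9:8]=0x1 ⇒ R1
  rs@[7:6]=0x0 ⇒ R0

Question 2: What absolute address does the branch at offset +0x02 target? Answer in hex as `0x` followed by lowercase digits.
0x509a

off 0x02: read fe c3 as little → 0xc3fe
  opcode bits[15:10]=0x30: bz/J
  [9:0] imm=1022 (s10→-2) = #-2
  target = base 0x5098 + off 0x02 + 2 + imm -2 = 0x509a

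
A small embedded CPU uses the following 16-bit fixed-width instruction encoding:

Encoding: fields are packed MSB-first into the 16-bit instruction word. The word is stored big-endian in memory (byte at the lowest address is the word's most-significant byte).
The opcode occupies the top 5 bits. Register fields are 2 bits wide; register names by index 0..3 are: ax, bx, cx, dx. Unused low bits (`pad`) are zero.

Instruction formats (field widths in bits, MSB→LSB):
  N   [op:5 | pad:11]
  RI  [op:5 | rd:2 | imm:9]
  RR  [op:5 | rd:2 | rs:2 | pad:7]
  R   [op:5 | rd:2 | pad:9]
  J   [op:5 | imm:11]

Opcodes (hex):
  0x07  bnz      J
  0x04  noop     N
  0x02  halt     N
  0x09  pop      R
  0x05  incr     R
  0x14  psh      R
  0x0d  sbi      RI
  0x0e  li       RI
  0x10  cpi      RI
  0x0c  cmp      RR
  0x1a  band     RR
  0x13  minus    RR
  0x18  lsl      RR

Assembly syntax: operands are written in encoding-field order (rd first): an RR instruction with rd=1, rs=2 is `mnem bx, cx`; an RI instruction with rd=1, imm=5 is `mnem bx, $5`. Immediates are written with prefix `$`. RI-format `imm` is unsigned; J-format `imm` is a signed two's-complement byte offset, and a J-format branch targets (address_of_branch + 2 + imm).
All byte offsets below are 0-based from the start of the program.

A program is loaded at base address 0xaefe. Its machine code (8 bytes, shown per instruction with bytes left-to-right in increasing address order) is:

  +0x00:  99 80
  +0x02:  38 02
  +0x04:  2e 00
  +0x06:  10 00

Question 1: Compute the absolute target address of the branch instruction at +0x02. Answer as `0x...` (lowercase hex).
0xaf04

@+02  big-endian(38 02) = 0x3802
  top 5b → 0x7 → bnz [J]
  [10:0] imm=2 = $2
  target = base 0xaefe + off 0x02 + 2 + imm 2 = 0xaf04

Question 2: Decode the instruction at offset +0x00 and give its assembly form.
minus ax, dx

[00] 99 80 → 0x9980
  top 5b → 0x13 → minus [RR]
  [10:9] rd=0 = ax
  [8:7] rs=3 = dx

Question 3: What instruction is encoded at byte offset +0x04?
+0x04: 2e 00 ⇒ word 0x2e00 (big)
  op=0x2e00>>11=0x5 ⇒ incr (R)
  rd@[10:9]=0x3 ⇒ dx

incr dx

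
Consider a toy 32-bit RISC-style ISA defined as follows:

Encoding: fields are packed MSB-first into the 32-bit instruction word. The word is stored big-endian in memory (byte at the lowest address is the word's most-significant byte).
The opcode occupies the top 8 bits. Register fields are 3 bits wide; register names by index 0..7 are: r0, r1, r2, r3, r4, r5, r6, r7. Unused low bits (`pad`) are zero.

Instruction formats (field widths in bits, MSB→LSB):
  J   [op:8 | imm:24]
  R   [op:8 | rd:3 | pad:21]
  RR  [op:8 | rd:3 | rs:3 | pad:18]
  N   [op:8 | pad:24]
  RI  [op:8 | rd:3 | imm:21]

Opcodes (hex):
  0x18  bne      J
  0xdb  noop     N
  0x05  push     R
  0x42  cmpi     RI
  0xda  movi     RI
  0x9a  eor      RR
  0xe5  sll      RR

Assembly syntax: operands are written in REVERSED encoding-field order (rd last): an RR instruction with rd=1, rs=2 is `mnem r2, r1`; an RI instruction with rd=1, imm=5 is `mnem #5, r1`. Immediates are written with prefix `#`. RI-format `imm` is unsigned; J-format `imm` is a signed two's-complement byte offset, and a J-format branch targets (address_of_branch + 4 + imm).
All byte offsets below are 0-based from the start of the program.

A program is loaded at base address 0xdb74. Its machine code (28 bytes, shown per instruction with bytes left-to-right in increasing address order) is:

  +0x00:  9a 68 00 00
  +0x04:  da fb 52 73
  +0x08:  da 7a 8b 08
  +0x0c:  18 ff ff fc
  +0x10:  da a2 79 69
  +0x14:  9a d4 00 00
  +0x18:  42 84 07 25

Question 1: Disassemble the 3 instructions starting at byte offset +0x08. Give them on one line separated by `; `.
movi #1739528, r3; bne #-4; movi #162153, r5

+0x08: da 7a 8b 08 ⇒ word 0xda7a8b08 (big)
  top 8b → 0xda → movi [RI]
  rd: (w>>21)&0x7=0x3 → r3
  imm: (w>>0)&0x1fffff=0x1a8b08 → #1739528
+0x0c: 18 ff ff fc ⇒ word 0x18fffffc (big)
  top 8b → 0x18 → bne [J]
  imm: (w>>0)&0xffffff=0xfffffc (s24→-4) → #-4
+0x10: da a2 79 69 ⇒ word 0xdaa27969 (big)
  top 8b → 0xda → movi [RI]
  rd: (w>>21)&0x7=0x5 → r5
  imm: (w>>0)&0x1fffff=0x27969 → #162153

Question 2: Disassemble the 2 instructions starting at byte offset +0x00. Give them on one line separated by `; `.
off 0x00: read 9a 68 00 00 as big → 0x9a680000
  op=0x9a680000>>24=0x9a ⇒ eor (RR)
  rd@[23:21]=0x3 ⇒ r3
  rs@[20:18]=0x2 ⇒ r2
off 0x04: read da fb 52 73 as big → 0xdafb5273
  op=0xdafb5273>>24=0xda ⇒ movi (RI)
  rd@[23:21]=0x7 ⇒ r7
  imm@[20:0]=0x1b5273 ⇒ #1790579

eor r2, r3; movi #1790579, r7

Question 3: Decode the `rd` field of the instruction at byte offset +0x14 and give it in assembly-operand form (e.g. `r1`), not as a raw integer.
off 0x14: read 9a d4 00 00 as big → 0x9ad40000
  top 8b → 0x9a → eor [RR]
  rd: (w>>21)&0x7=0x6 → r6
  rs: (w>>18)&0x7=0x5 → r5

r6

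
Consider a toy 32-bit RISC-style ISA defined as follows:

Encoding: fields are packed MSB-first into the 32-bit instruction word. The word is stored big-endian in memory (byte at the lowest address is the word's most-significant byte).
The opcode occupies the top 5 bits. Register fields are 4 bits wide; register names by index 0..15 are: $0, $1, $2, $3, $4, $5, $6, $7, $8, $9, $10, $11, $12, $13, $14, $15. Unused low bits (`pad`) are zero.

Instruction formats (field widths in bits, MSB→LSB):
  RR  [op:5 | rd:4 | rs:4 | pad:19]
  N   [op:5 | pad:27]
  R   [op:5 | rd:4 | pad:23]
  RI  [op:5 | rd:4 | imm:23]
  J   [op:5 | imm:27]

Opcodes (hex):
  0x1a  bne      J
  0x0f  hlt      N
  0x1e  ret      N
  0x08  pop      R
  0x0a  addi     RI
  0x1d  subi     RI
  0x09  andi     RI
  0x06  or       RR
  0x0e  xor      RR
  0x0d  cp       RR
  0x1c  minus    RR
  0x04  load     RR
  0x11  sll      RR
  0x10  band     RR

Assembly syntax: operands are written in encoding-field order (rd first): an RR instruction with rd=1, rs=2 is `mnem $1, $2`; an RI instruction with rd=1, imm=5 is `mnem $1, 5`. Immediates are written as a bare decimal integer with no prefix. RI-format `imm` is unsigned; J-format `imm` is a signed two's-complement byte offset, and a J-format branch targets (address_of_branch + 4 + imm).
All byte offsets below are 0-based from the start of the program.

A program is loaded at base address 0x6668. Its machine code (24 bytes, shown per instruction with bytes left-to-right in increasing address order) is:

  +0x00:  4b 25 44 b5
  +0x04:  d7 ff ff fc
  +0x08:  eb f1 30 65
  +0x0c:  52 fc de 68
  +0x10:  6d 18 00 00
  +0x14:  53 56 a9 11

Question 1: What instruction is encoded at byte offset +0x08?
subi $7, 7417957

+0x08: eb f1 30 65 ⇒ word 0xebf13065 (big)
  opcode bits[31:27]=0x1d: subi/RI
  rd@[26:23]=0x7 ⇒ $7
  imm@[22:0]=0x713065 ⇒ 7417957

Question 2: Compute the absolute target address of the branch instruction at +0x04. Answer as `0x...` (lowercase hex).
0x666c

[04] d7 ff ff fc → 0xd7fffffc
  op=0xd7fffffc>>27=0x1a ⇒ bne (J)
  [26:0] imm=134217724 (s27→-4) = -4
  target = base 0x6668 + off 0x04 + 4 + imm -4 = 0x666c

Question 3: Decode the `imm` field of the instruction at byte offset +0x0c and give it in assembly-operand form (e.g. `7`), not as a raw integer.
[0c] 52 fc de 68 → 0x52fcde68
  op=0x52fcde68>>27=0xa ⇒ addi (RI)
  rd: (w>>23)&0xf=0x5 → $5
  imm: (w>>0)&0x7fffff=0x7cde68 → 8183400

8183400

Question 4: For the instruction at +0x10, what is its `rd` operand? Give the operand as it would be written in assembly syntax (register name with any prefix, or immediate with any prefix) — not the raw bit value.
$10

@+10  big-endian(6d 18 00 00) = 0x6d180000
  top 5b → 0xd → cp [RR]
  [26:23] rd=10 = $10
  [22:19] rs=3 = $3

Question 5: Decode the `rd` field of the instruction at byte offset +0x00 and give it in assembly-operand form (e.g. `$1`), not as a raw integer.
$6

+0x00: 4b 25 44 b5 ⇒ word 0x4b2544b5 (big)
  opcode bits[31:27]=0x9: andi/RI
  [26:23] rd=6 = $6
  [22:0] imm=2442421 = 2442421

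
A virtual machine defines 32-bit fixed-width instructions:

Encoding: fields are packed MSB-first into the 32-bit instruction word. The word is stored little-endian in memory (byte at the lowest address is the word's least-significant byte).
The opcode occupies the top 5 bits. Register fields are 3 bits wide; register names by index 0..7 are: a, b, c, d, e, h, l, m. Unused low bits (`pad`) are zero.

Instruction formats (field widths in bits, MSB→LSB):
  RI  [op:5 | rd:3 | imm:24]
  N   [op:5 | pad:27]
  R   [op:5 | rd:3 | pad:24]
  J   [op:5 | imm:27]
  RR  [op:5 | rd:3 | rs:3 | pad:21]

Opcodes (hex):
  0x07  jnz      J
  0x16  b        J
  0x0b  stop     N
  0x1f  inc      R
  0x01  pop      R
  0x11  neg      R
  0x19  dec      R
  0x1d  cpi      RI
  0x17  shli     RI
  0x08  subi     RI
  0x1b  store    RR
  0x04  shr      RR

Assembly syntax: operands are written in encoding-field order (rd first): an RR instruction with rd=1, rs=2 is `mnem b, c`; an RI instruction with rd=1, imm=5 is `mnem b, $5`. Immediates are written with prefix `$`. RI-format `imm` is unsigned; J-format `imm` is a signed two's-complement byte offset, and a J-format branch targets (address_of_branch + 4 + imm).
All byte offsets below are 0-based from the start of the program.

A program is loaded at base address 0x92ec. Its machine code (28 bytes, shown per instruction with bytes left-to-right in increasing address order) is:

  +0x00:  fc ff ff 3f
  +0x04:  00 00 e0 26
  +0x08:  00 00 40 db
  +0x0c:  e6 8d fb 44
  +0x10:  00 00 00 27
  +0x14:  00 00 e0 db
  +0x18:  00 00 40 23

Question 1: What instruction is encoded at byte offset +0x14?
store d, m

+0x14: 00 00 e0 db ⇒ word 0xdbe00000 (little)
  opcode bits[31:27]=0x1b: store/RR
  [26:24] rd=3 = d
  [23:21] rs=7 = m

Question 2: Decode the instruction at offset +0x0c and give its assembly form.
[0c] e6 8d fb 44 → 0x44fb8de6
  op=0x44fb8de6>>27=0x8 ⇒ subi (RI)
  rd@[26:24]=0x4 ⇒ e
  imm@[23:0]=0xfb8de6 ⇒ $16485862

subi e, $16485862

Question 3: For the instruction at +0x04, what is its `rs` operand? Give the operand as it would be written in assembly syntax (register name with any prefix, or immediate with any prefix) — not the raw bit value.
m

@+04  little-endian(00 00 e0 26) = 0x26e00000
  top 5b → 0x4 → shr [RR]
  rd@[26:24]=0x6 ⇒ l
  rs@[23:21]=0x7 ⇒ m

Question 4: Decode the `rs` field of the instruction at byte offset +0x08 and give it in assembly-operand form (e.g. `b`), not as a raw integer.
c

off 0x08: read 00 00 40 db as little → 0xdb400000
  op=0xdb400000>>27=0x1b ⇒ store (RR)
  [26:24] rd=3 = d
  [23:21] rs=2 = c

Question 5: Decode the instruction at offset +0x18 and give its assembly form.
shr d, c

+0x18: 00 00 40 23 ⇒ word 0x23400000 (little)
  opcode bits[31:27]=0x4: shr/RR
  rd@[26:24]=0x3 ⇒ d
  rs@[23:21]=0x2 ⇒ c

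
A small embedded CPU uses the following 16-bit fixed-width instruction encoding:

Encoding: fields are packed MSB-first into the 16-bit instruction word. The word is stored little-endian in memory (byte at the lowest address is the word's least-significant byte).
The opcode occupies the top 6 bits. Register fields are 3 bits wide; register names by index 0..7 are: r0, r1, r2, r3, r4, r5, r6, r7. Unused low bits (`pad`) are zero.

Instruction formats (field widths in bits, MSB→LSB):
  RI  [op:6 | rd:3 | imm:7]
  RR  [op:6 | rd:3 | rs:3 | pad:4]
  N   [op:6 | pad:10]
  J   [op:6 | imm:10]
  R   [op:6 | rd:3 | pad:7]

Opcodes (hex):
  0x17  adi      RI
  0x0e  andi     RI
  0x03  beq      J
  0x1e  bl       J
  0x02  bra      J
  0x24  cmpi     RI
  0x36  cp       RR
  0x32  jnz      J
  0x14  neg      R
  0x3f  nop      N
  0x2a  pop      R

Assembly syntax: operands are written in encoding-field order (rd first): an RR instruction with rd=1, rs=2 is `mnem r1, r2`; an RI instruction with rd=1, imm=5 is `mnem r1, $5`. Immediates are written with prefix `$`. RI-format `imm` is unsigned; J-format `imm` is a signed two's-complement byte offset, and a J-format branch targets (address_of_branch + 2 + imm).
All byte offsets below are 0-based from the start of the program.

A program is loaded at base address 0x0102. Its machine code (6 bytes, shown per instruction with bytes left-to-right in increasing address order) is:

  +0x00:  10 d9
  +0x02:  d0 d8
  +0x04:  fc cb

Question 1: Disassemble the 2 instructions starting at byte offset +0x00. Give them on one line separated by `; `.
cp r2, r1; cp r1, r5

+0x00: 10 d9 ⇒ word 0xd910 (little)
  top 6b → 0x36 → cp [RR]
  [9:7] rd=2 = r2
  [6:4] rs=1 = r1
+0x02: d0 d8 ⇒ word 0xd8d0 (little)
  top 6b → 0x36 → cp [RR]
  [9:7] rd=1 = r1
  [6:4] rs=5 = r5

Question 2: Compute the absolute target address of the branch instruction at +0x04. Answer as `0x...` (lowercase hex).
@+04  little-endian(fc cb) = 0xcbfc
  top 6b → 0x32 → jnz [J]
  [9:0] imm=1020 (s10→-4) = $-4
  target = base 0x0102 + off 0x04 + 2 + imm -4 = 0x0104

0x0104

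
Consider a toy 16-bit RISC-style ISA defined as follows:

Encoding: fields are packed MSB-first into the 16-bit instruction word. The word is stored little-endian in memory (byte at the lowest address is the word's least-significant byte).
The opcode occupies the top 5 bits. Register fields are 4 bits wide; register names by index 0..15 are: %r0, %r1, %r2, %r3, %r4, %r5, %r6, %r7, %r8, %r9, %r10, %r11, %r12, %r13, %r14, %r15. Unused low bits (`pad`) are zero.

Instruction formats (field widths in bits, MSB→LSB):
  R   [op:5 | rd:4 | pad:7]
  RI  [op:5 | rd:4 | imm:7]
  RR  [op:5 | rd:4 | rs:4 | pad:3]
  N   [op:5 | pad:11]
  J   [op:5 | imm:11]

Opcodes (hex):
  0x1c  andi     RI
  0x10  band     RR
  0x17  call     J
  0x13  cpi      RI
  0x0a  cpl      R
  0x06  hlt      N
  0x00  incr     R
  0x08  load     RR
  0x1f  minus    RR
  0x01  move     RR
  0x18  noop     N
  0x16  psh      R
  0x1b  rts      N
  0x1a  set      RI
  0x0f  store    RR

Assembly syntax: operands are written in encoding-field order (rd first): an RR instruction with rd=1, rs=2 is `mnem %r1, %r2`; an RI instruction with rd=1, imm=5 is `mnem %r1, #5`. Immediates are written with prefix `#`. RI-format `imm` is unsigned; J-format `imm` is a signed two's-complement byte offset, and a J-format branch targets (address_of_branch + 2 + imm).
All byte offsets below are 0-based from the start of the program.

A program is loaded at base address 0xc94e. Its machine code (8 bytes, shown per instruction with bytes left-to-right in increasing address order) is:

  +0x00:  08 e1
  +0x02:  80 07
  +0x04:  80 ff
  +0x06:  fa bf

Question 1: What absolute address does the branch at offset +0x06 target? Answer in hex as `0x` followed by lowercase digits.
off 0x06: read fa bf as little → 0xbffa
  opcode bits[15:11]=0x17: call/J
  [10:0] imm=2042 (s11→-6) = #-6
  target = base 0xc94e + off 0x06 + 2 + imm -6 = 0xc950

0xc950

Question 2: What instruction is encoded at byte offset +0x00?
andi %r2, #8

+0x00: 08 e1 ⇒ word 0xe108 (little)
  opcode bits[15:11]=0x1c: andi/RI
  rd: (w>>7)&0xf=0x2 → %r2
  imm: (w>>0)&0x7f=0x8 → #8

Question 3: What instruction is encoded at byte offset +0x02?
off 0x02: read 80 07 as little → 0x0780
  top 5b → 0x0 → incr [R]
  rd: (w>>7)&0xf=0xf → %r15

incr %r15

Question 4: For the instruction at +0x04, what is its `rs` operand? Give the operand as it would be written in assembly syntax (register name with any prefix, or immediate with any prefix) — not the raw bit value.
%r0

@+04  little-endian(80 ff) = 0xff80
  opcode bits[15:11]=0x1f: minus/RR
  [10:7] rd=15 = %r15
  [6:3] rs=0 = %r0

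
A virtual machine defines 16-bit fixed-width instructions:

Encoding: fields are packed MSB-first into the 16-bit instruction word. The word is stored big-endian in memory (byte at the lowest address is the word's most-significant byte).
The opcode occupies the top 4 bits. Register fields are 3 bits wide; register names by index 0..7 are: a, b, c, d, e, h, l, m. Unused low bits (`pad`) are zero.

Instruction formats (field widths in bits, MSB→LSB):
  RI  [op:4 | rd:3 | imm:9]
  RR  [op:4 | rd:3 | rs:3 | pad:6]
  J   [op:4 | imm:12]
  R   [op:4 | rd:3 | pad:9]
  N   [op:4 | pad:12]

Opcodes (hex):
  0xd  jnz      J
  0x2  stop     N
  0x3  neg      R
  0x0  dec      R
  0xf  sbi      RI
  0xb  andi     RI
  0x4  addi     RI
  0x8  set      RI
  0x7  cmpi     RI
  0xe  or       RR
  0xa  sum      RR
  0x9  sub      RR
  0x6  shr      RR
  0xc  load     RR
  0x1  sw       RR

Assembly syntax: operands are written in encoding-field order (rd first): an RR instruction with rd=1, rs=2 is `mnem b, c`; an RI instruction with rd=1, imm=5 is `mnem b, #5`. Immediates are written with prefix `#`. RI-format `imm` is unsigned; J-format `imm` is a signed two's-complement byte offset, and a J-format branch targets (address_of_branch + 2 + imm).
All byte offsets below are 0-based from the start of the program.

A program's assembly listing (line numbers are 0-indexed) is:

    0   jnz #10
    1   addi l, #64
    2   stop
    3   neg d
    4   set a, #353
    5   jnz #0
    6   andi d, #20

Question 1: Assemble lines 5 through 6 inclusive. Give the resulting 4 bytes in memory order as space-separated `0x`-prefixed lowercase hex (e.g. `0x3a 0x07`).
0xd0 0x00 0xb6 0x14

5. jnz fields op=0xd:4|imm=0:12 → word d000h → d0 00
6. andi fields op=0xb:4|rd=3:3|imm=20:9 → word b614h → b6 14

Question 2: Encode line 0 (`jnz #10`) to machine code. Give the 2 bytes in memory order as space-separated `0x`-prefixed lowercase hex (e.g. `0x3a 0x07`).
L0: jnz op=0xd:4|imm=10:12 ⇒ 0xd00a ⇒ big d0 0a

0xd0 0x0a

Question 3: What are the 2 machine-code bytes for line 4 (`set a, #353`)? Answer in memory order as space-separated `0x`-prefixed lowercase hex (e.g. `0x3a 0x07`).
L4: set op=0x8:4|rd=0:3|imm=353:9 ⇒ 0x8161 ⇒ big 81 61

0x81 0x61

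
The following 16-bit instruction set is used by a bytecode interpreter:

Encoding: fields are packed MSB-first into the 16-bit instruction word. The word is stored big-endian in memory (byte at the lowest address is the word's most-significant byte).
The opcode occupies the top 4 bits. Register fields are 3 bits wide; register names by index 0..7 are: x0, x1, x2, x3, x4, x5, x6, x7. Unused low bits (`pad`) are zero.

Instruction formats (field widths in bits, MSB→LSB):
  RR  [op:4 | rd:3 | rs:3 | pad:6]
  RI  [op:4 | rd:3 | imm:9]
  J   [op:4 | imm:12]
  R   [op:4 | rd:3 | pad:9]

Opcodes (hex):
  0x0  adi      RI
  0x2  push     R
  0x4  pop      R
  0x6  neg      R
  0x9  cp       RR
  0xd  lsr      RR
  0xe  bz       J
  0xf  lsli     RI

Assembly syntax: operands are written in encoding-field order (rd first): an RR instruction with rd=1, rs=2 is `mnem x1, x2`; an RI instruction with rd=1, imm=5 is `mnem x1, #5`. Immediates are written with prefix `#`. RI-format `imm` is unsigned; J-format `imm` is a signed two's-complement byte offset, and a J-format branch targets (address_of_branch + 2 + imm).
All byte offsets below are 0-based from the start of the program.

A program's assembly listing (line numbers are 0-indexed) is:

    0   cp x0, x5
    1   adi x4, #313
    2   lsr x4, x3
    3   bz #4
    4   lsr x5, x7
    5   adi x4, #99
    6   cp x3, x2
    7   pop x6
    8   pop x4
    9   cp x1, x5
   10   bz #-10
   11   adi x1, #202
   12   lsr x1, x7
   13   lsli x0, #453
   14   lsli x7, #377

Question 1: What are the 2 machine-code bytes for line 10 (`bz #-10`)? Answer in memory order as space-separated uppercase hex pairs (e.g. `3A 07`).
EF F6

line 10 (bz): pack op=0xe:4|imm=-10:12 = 0xeff6; big→ ef f6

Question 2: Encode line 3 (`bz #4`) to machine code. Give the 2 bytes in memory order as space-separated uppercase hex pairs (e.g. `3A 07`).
L3: bz op=0xe:4|imm=4:12 ⇒ 0xe004 ⇒ big e0 04

E0 04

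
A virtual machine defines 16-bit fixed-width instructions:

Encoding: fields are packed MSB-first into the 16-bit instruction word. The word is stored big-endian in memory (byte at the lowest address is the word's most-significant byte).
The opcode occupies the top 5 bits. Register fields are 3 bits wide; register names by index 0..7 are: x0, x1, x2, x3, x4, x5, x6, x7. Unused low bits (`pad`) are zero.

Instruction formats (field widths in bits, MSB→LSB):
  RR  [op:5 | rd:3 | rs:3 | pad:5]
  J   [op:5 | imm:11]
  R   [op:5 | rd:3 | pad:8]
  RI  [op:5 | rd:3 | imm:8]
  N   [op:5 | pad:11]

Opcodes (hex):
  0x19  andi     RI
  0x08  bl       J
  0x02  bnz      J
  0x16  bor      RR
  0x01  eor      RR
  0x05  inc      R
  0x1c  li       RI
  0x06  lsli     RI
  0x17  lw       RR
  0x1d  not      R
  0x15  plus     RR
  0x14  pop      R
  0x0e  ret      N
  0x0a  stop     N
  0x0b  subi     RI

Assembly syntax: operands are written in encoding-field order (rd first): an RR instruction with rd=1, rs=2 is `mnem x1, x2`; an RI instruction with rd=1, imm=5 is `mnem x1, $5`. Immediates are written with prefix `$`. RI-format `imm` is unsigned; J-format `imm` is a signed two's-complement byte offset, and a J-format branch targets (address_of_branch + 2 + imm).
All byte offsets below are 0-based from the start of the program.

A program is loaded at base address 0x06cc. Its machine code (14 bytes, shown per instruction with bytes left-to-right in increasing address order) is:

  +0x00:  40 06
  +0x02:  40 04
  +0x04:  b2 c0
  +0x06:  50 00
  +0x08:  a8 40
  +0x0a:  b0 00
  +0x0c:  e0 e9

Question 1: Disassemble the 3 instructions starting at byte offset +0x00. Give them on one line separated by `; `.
bl $6; bl $4; bor x2, x6

[00] 40 06 → 0x4006
  opcode bits[15:11]=0x8: bl/J
  [10:0] imm=6 = $6
[02] 40 04 → 0x4004
  opcode bits[15:11]=0x8: bl/J
  [10:0] imm=4 = $4
[04] b2 c0 → 0xb2c0
  opcode bits[15:11]=0x16: bor/RR
  [10:8] rd=2 = x2
  [7:5] rs=6 = x6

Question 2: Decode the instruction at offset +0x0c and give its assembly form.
[0c] e0 e9 → 0xe0e9
  op=0xe0e9>>11=0x1c ⇒ li (RI)
  [10:8] rd=0 = x0
  [7:0] imm=233 = $233

li x0, $233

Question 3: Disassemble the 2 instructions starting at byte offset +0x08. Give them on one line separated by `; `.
@+08  big-endian(a8 40) = 0xa840
  op=0xa840>>11=0x15 ⇒ plus (RR)
  rd: (w>>8)&0x7=0x0 → x0
  rs: (w>>5)&0x7=0x2 → x2
@+0a  big-endian(b0 00) = 0xb000
  op=0xb000>>11=0x16 ⇒ bor (RR)
  rd: (w>>8)&0x7=0x0 → x0
  rs: (w>>5)&0x7=0x0 → x0

plus x0, x2; bor x0, x0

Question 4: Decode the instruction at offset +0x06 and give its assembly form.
[06] 50 00 → 0x5000
  opcode bits[15:11]=0xa: stop/N

stop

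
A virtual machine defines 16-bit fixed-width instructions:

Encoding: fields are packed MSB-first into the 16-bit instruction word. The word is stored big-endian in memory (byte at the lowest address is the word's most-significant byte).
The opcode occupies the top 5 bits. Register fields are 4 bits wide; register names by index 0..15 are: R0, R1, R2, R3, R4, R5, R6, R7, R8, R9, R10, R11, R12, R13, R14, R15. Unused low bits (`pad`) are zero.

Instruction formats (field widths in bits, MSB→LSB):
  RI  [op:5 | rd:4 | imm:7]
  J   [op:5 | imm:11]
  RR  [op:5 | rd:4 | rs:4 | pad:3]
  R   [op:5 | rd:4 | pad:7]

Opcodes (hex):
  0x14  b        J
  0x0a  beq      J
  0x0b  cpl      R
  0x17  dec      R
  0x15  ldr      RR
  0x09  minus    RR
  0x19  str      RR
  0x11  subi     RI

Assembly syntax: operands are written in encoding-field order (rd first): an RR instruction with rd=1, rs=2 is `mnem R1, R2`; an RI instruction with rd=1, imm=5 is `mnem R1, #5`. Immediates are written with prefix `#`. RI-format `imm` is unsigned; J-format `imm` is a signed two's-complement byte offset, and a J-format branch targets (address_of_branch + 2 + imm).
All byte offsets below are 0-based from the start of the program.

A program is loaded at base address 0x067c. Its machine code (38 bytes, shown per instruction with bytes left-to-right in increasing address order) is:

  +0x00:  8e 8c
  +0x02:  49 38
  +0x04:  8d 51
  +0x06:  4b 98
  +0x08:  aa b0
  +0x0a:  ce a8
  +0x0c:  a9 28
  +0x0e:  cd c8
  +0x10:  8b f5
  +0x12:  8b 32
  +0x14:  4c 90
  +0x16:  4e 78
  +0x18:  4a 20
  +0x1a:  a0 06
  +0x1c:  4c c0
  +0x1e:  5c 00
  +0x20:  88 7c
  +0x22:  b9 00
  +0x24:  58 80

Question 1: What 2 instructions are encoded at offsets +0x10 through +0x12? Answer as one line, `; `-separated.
off 0x10: read 8b f5 as big → 0x8bf5
  op=0x8bf5>>11=0x11 ⇒ subi (RI)
  [10:7] rd=7 = R7
  [6:0] imm=117 = #117
off 0x12: read 8b 32 as big → 0x8b32
  op=0x8b32>>11=0x11 ⇒ subi (RI)
  [10:7] rd=6 = R6
  [6:0] imm=50 = #50

subi R7, #117; subi R6, #50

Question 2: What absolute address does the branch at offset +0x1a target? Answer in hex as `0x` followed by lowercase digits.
0x069e

+0x1a: a0 06 ⇒ word 0xa006 (big)
  opcode bits[15:11]=0x14: b/J
  imm: (w>>0)&0x7ff=0x6 → #6
  target = base 0x067c + off 0x1a + 2 + imm 6 = 0x069e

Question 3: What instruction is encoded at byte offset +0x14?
@+14  big-endian(4c 90) = 0x4c90
  opcode bits[15:11]=0x9: minus/RR
  rd@[10:7]=0x9 ⇒ R9
  rs@[6:3]=0x2 ⇒ R2

minus R9, R2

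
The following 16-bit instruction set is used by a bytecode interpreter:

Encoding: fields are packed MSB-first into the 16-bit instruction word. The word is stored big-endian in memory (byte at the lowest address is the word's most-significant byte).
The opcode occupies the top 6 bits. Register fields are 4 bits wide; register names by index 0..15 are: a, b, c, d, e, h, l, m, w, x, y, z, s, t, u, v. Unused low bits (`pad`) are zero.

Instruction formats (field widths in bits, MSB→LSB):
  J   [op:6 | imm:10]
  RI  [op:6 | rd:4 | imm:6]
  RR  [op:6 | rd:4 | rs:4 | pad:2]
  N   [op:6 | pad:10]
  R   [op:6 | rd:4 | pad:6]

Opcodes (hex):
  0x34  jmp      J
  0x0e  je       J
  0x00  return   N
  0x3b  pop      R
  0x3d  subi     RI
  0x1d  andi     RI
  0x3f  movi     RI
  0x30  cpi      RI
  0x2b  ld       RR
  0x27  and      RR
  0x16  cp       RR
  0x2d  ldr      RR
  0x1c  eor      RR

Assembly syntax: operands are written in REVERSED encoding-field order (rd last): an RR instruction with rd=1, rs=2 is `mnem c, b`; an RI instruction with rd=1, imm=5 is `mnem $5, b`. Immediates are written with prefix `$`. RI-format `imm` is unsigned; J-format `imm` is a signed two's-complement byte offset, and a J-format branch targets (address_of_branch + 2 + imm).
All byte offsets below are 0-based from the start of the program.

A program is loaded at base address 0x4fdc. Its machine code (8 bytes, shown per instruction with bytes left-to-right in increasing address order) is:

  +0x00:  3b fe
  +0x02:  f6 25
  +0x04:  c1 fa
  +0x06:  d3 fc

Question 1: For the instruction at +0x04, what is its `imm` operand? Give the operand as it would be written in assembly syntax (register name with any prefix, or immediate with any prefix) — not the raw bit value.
$58

off 0x04: read c1 fa as big → 0xc1fa
  top 6b → 0x30 → cpi [RI]
  rd: (w>>6)&0xf=0x7 → m
  imm: (w>>0)&0x3f=0x3a → $58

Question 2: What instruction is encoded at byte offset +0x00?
off 0x00: read 3b fe as big → 0x3bfe
  opcode bits[15:10]=0xe: je/J
  [9:0] imm=1022 (s10→-2) = $-2

je $-2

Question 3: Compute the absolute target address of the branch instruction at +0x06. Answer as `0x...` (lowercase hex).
@+06  big-endian(d3 fc) = 0xd3fc
  opcode bits[15:10]=0x34: jmp/J
  imm: (w>>0)&0x3ff=0x3fc (s10→-4) → $-4
  target = base 0x4fdc + off 0x06 + 2 + imm -4 = 0x4fe0

0x4fe0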